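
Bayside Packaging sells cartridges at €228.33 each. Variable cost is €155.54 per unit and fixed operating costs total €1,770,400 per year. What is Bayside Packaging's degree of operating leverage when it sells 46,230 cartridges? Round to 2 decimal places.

2.11

Contribution at this volume is 46,230 × €72.79 = €3,365,081.70.
Subtracting fixed costs: EBIT = €3,365,081.70 − €1,770,400 = €1,594,681.70.
Degree of operating leverage = €3,365,081.70 / €1,594,681.70 = 2.1102.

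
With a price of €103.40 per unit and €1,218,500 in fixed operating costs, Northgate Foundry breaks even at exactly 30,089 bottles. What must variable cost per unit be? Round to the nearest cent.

€62.90

Contribution per unit must be FC / Q = €1,218,500 / 30,089 = €40.4965.
Variable cost per unit = €103.40 − €40.4965 = €62.90.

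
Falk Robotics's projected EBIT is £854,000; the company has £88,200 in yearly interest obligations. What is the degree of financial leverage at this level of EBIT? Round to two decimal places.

1.12

Interest = £88,200.00.
Degree of financial leverage = EBIT / (EBIT − interest) = £854,000 / £765,800.00 = 1.1152.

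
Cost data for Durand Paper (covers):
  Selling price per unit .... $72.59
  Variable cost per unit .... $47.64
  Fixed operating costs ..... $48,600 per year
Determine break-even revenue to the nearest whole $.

$141,398

Contribution margin per unit = $72.59 − $47.64 = $24.95, a CM ratio of $24.95 ÷ $72.59 = 0.3437.
Break-even revenue = fixed costs × price ÷ CM = $48,600 × $72.59 ÷ $24.95 = $141,398.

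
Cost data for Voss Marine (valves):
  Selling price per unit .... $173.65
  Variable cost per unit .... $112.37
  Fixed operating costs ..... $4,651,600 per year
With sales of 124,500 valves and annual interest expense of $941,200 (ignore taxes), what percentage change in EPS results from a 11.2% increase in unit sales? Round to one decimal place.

+42.0%

Total contribution margin = 124,500 × $61.28 = $7,629,360.00.
Subtracting fixed costs: EBIT = $7,629,360.00 − $4,651,600 = $2,977,760.00.
Interest = $941,200.00, so EBIT − I = $2,036,560.00.
DCL = total CM / (EBIT − I) = $7,629,360.00 / $2,036,560.00 = 3.7462.
EPS therefore changes by 3.7462 × (+11.2%) = +42.0%.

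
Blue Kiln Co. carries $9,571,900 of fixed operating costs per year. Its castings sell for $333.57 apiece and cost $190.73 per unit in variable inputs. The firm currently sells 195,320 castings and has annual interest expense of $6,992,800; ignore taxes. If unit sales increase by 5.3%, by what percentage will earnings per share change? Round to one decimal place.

+13.0%

Total contribution margin = 195,320 × $142.84 = $27,899,508.80.
EBIT = $27,899,508.80 − $9,571,900 = $18,327,608.80.
After interest of $6,992,800.00, pre-tax earnings = $11,334,808.80.
DCL = total CM / (EBIT − I) = $27,899,508.80 / $11,334,808.80 = 2.4614.
EPS therefore changes by 2.4614 × (+5.3%) = +13.0%.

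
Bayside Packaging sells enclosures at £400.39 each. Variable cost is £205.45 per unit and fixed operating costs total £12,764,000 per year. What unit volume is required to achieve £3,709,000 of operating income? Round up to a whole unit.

Contribution margin per unit = £400.39 − £205.45 = £194.94.
Need Q such that Q × £194.94 − £12,764,000 = £3,709,000, i.e. Q = £16,473,000 / £194.94 = 84,502.92 → 84,503.

84,503 enclosures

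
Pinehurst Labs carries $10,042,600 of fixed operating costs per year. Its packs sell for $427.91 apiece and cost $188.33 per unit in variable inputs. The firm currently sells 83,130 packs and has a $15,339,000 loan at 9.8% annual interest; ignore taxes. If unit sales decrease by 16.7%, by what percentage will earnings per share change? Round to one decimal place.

-39.7%

Total contribution margin = 83,130 × $239.58 = $19,916,285.40.
EBIT = $19,916,285.40 − $10,042,600 = $9,873,685.40.
After interest of $1,503,222.00, pre-tax earnings = $8,370,463.40.
DCL = total CM / (EBIT − I) = $19,916,285.40 / $8,370,463.40 = 2.3794.
%ΔEPS = DCL × %ΔSales = 2.3794 × -16.7% = -39.7%.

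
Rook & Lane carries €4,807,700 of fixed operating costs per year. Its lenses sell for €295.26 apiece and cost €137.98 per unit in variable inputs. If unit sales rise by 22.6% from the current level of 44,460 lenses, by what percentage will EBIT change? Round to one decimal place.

+72.3%

Contribution at this volume is 44,460 × €157.28 = €6,992,668.80.
Subtracting fixed costs: EBIT = €6,992,668.80 − €4,807,700 = €2,184,968.80.
So DOL = total CM / EBIT = €6,992,668.80 / €2,184,968.80 = 3.2004.
%ΔEBIT = DOL × %ΔSales = 3.2004 × +22.6% = +72.3%.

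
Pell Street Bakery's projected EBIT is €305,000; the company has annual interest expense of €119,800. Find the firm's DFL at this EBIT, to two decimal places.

1.65

Annual interest charges come to €119,800.00.
DFL = EBIT ÷ (EBIT − I) = €305,000 ÷ (€305,000 − €119,800.00) = €305,000 ÷ €185,200.00 = 1.6469.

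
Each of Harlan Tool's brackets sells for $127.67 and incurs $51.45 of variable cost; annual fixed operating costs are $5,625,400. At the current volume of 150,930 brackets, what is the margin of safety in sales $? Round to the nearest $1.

Unit CM = price − variable cost = $127.67 − $51.45 = $76.22. Break-even units = $5,625,400 ÷ $76.22 = 73,804.78; break-even revenue = 73,804.78 × $127.67 = $9,422,655.71.
Actual sales revenue = 150,930 × $127.67 = $19,269,233.10.
Margin of safety = $19,269,233.10 − $9,422,655.71 = $9,846,577.

$9,846,577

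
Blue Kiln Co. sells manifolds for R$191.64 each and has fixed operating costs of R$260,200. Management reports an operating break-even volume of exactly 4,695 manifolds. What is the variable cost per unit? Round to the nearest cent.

At break-even, FC = Q × (P − VC), so P − VC = R$260,200 ÷ 4,695 = R$55.4207.
Hence VC = price − CM = R$191.64 − R$55.4207 = R$136.22.

R$136.22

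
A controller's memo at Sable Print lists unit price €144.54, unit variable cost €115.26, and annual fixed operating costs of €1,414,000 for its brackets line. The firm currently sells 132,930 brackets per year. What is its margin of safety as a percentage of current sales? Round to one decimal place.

63.7%

Contribution margin per unit = €144.54 − €115.26 = €29.28. Break-even units = €1,414,000 ÷ €29.28 = 48,292.35; break-even revenue = 48,292.35 × €144.54 = €6,980,176.23.
Actual sales revenue = 132,930 × €144.54 = €19,213,702.20.
Margin of safety = (€19,213,702.20 − €6,980,176.23) ÷ €19,213,702.20 = 63.7%.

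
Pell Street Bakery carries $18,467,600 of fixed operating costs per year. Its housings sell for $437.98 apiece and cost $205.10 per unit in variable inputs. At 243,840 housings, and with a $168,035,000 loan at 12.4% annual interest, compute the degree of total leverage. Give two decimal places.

Contribution at this volume is 243,840 × $232.88 = $56,785,459.20.
EBIT = $56,785,459.20 − $18,467,600 = $38,317,859.20. Interest = $20,836,340.00, so EBIT − I = $17,481,519.20.
Degree of total leverage = total CM / (EBIT − interest) = $56,785,459.20 / $17,481,519.20 = 3.2483.

3.25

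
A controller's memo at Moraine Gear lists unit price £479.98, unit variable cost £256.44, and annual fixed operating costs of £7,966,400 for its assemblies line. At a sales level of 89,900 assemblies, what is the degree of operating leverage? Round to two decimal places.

1.66

Contribution at this volume is 89,900 × £223.54 = £20,096,246.00.
EBIT = £20,096,246.00 − £7,966,400 = £12,129,846.00.
Degree of operating leverage = £20,096,246.00 / £12,129,846.00 = 1.6568.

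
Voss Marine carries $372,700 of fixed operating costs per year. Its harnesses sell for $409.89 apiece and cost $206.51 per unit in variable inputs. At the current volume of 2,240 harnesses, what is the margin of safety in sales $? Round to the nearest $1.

$167,018

Each unit contributes $409.89 − $206.51 = $203.38. Break-even units = $372,700 ÷ $203.38 = 1,832.53; break-even revenue = 1,832.53 × $409.89 = $751,135.82.
Current sales = 2,240 × $409.89 = $918,153.60.
Margin of safety = $918,153.60 − $751,135.82 = $167,018.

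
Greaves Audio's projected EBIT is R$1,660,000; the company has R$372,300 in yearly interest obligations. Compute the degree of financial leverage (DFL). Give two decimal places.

1.29

Annual interest charges come to R$372,300.00.
Degree of financial leverage = EBIT / (EBIT − interest) = R$1,660,000 / R$1,287,700.00 = 1.2891.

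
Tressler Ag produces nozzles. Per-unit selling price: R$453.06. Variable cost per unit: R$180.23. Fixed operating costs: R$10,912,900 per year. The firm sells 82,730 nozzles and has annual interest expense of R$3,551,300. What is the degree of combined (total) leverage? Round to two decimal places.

2.78

At 82,730 units, contribution = 82,730 × R$272.83 = R$22,571,225.90.
Operating income = contribution − fixed costs = R$22,571,225.90 − R$10,912,900 = R$11,658,325.90. Interest = R$3,551,300.00.
DOL = R$22,571,225.90 ÷ R$11,658,325.90 = 1.9361; DFL = R$11,658,325.90 ÷ R$8,107,025.90 = 1.4381.
Combined leverage = 1.9361 × 1.4381 = 2.7843.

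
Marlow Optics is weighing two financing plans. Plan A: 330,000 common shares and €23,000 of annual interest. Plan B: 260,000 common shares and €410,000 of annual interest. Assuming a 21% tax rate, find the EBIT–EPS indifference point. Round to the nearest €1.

€1,847,429

Set EPS_A = EPS_B: (EBIT − €23,000)(1 − 0.21) ÷ 330,000 = (EBIT − €410,000)(1 − 0.21) ÷ 260,000.
The (1 − t) factor cancels: (EBIT − 23,000) × 260,000 = (EBIT − 410,000) × 330,000.
Solving, EBIT = (410,000·330,000 − 23,000·260,000) / (330,000 − 260,000) = 129,320,000,000 / 70,000 = 1,847,428.57.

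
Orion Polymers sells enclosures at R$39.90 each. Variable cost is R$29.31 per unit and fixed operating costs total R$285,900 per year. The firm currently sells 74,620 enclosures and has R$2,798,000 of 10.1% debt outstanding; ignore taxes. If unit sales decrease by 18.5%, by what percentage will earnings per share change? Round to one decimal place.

At 74,620 units, contribution = 74,620 × R$10.59 = R$790,225.80.
Subtracting fixed costs: EBIT = R$790,225.80 − R$285,900 = R$504,325.80.
Interest = R$282,598.00, so EBIT − I = R$221,727.80.
Degree of combined leverage = contribution ÷ (EBIT − I) = R$790,225.80 ÷ R$221,727.80 = 3.5639.
EPS therefore changes by 3.5639 × (-18.5%) = -65.9%.

-65.9%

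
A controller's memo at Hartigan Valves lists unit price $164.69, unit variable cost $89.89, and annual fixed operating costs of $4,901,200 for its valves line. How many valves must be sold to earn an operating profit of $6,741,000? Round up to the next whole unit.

Each unit contributes $164.69 − $89.89 = $74.80.
Units = (FC + target) / CM = ($4,901,200 + $6,741,000) / $74.80 = 155,644.39, so 155,645 valves.

155,645 valves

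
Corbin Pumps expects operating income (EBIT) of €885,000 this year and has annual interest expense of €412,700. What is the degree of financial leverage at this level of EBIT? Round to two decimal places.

1.87

Interest = €412,700.00.
DFL = EBIT ÷ (EBIT − I) = €885,000 ÷ (€885,000 − €412,700.00) = €885,000 ÷ €472,300.00 = 1.8738.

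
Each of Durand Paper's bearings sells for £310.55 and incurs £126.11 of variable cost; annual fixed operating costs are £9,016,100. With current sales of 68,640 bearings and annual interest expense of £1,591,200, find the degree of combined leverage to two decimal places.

Total contribution margin = 68,640 × £184.44 = £12,659,961.60.
EBIT = £12,659,961.60 − £9,016,100 = £3,643,861.60. Interest = £1,591,200.00, so EBIT − I = £2,052,661.60.
Degree of total leverage = total CM / (EBIT − interest) = £12,659,961.60 / £2,052,661.60 = 6.1676.

6.17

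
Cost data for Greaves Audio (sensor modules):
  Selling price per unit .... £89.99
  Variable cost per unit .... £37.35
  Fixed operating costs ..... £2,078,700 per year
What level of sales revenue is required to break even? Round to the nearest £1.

Contribution margin per unit = £89.99 − £37.35 = £52.64, a CM ratio of £52.64 ÷ £89.99 = 0.5850.
Break-even sales = FC ÷ CM ratio = £2,078,700 × £89.99 / £52.64 = £3,553,613.

£3,553,613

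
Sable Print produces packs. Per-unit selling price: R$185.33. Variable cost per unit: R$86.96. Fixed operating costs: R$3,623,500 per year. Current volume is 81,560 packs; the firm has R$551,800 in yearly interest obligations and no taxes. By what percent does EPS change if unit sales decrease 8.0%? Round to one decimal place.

Total contribution margin = 81,560 × R$98.37 = R$8,023,057.20.
Subtracting fixed costs: EBIT = R$8,023,057.20 − R$3,623,500 = R$4,399,557.20.
After interest of R$551,800.00, pre-tax earnings = R$3,847,757.20.
Degree of combined leverage = contribution ÷ (EBIT − I) = R$8,023,057.20 ÷ R$3,847,757.20 = 2.0851.
EPS therefore changes by 2.0851 × (-8.0%) = -16.7%.

-16.7%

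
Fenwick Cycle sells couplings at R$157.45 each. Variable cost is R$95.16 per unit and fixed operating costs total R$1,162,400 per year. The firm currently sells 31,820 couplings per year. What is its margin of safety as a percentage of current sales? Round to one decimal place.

41.4%

Each unit contributes R$157.45 − R$95.16 = R$62.29. Break-even units = R$1,162,400 ÷ R$62.29 = 18,661.10; break-even revenue = 18,661.10 × R$157.45 = R$2,938,190.40.
Actual sales revenue = 31,820 × R$157.45 = R$5,010,059.00.
Margin of safety = (R$5,010,059.00 − R$2,938,190.40) ÷ R$5,010,059.00 = 41.4%.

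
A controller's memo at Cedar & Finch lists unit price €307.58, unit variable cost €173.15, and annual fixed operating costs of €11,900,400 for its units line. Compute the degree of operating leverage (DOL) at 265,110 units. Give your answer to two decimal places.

Total contribution margin = 265,110 × €134.43 = €35,638,737.30.
EBIT = €35,638,737.30 − €11,900,400 = €23,738,337.30.
So DOL = total CM / EBIT = €35,638,737.30 / €23,738,337.30 = 1.5013.

1.50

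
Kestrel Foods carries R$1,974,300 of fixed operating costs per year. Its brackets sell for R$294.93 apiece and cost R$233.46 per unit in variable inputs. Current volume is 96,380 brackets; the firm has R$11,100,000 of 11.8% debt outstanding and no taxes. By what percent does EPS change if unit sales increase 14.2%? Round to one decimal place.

+31.9%

Total contribution margin = 96,380 × R$61.47 = R$5,924,478.60.
EBIT = R$5,924,478.60 − R$1,974,300 = R$3,950,178.60.
Interest = R$1,309,800.00, so EBIT − I = R$2,640,378.60.
Degree of combined leverage = contribution ÷ (EBIT − I) = R$5,924,478.60 ÷ R$2,640,378.60 = 2.2438.
EPS therefore changes by 2.2438 × (+14.2%) = +31.9%.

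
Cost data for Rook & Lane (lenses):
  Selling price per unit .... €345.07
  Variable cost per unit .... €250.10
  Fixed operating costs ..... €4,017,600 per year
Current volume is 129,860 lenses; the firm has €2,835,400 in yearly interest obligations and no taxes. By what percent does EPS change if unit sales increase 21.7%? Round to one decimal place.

Contribution at this volume is 129,860 × €94.97 = €12,332,804.20.
EBIT = €12,332,804.20 − €4,017,600 = €8,315,204.20.
Interest = €2,835,400.00, so EBIT − I = €5,479,804.20.
Degree of combined leverage = contribution ÷ (EBIT − I) = €12,332,804.20 ÷ €5,479,804.20 = 2.2506.
%ΔEPS = DCL × %ΔSales = 2.2506 × +21.7% = +48.8%.

+48.8%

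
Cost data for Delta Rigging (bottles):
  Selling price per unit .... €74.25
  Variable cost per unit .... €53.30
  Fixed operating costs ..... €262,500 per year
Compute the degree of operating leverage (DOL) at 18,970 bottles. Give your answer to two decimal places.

Total contribution margin = 18,970 × €20.95 = €397,421.50.
EBIT = €397,421.50 − €262,500 = €134,921.50.
Degree of operating leverage = €397,421.50 / €134,921.50 = 2.9456.

2.95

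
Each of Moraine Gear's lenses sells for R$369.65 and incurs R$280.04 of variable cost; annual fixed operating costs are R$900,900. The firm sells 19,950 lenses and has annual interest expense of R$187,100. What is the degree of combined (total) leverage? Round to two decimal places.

2.55

Contribution at this volume is 19,950 × R$89.61 = R$1,787,719.50.
Operating income = contribution − fixed costs = R$1,787,719.50 − R$900,900 = R$886,819.50. Interest = R$187,100.00, so EBIT − I = R$699,719.50.
DCL = contribution ÷ (EBIT − I) = R$1,787,719.50 ÷ R$699,719.50 = 2.5549.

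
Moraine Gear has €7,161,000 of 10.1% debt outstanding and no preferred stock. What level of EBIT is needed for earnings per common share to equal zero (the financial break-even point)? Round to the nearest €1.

€723,261

Annual interest = 10.1% × €7,161,000 = €723,261.00.
With no preferred dividends, EPS = 0 when EBIT exactly covers interest, so the financial break-even EBIT is €723,261.00.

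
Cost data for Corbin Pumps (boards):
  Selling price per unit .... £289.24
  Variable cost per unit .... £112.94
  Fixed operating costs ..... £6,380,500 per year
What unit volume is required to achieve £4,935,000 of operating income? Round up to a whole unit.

Each unit contributes £289.24 − £112.94 = £176.30.
Units = (FC + target) / CM = (£6,380,500 + £4,935,000) / £176.30 = 64,183.21, so 64,184 boards.

64,184 boards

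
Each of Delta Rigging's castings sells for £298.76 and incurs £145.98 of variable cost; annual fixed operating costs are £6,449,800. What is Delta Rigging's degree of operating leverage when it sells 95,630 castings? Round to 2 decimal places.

1.79

At 95,630 units, contribution = 95,630 × £152.78 = £14,610,351.40.
EBIT = £14,610,351.40 − £6,449,800 = £8,160,551.40.
Degree of operating leverage = £14,610,351.40 / £8,160,551.40 = 1.7904.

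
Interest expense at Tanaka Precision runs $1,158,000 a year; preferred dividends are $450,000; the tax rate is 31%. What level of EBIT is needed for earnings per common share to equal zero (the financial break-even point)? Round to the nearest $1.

Preferred dividends are paid after tax, so their pre-tax equivalent is $450,000 ÷ (1 − 0.31) = $652,173.91.
EPS = 0 when EBIT covers interest plus the pre-tax preferred burden: $1,158,000 + $652,173.91 = $1,810,173.91.

$1,810,174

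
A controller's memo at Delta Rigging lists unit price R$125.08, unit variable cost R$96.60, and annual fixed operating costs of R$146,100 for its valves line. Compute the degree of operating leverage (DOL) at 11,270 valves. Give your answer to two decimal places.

Total contribution margin = 11,270 × R$28.48 = R$320,969.60.
EBIT = R$320,969.60 − R$146,100 = R$174,869.60.
Degree of operating leverage = R$320,969.60 / R$174,869.60 = 1.8355.

1.84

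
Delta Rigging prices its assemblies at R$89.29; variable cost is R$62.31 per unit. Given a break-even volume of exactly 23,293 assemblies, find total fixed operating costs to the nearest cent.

Contribution margin per unit = R$89.29 − R$62.31 = R$26.98.
Fixed costs = break-even units × CM = 23,293 × R$26.98 = R$628,445.14.

R$628,445.14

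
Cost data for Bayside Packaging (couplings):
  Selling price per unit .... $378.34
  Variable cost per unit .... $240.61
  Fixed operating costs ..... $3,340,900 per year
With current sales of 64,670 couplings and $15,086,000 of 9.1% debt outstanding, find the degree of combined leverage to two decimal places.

Total contribution margin = 64,670 × $137.73 = $8,906,999.10.
EBIT = $8,906,999.10 − $3,340,900 = $5,566,099.10. Interest = $1,372,826.00, so EBIT − I = $4,193,273.10.
DCL = contribution ÷ (EBIT − I) = $8,906,999.10 ÷ $4,193,273.10 = 2.1241.

2.12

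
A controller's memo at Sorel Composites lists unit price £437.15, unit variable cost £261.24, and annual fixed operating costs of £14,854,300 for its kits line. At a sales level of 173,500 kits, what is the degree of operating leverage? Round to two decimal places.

Total contribution margin = 173,500 × £175.91 = £30,520,385.00.
Operating income = contribution − fixed costs = £30,520,385.00 − £14,854,300 = £15,666,085.00.
Degree of operating leverage = £30,520,385.00 / £15,666,085.00 = 1.9482.

1.95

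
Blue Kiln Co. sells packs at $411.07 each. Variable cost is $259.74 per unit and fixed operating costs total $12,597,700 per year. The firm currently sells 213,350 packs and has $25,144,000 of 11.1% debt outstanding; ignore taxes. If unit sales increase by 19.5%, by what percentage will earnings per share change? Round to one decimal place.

+37.3%

Total contribution margin = 213,350 × $151.33 = $32,286,255.50.
Subtracting fixed costs: EBIT = $32,286,255.50 − $12,597,700 = $19,688,555.50.
Interest = $2,790,984.00, so EBIT − I = $16,897,571.50.
Degree of combined leverage = contribution ÷ (EBIT − I) = $32,286,255.50 ÷ $16,897,571.50 = 1.9107.
%ΔEPS = DCL × %ΔSales = 1.9107 × +19.5% = +37.3%.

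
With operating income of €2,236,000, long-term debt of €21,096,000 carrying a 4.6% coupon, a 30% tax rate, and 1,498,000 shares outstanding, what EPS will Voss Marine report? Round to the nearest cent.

Pre-tax income = €2,236,000 − €970,416.00 = €1,265,584.00.
After tax at 30%: net income = €1,265,584.00 × 0.70 = €885,908.80.
Per share: €885,908.80 / 1,498,000 shares = €0.59.

€0.59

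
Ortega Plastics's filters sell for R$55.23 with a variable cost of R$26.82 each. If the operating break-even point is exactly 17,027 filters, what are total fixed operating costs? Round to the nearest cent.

R$483,737.07

Contribution margin per unit = R$55.23 − R$26.82 = R$28.41.
Fixed costs = break-even units × CM = 17,027 × R$28.41 = R$483,737.07.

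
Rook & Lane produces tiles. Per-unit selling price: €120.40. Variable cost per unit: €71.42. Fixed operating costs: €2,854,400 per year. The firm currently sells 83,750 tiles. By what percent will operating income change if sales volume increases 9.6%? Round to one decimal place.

+31.6%

At 83,750 units, contribution = 83,750 × €48.98 = €4,102,075.00.
Operating income = contribution − fixed costs = €4,102,075.00 − €2,854,400 = €1,247,675.00.
DOL = contribution ÷ EBIT = €4,102,075.00 ÷ €1,247,675.00 = 3.2878.
%ΔEBIT = DOL × %ΔSales = 3.2878 × +9.6% = +31.6%.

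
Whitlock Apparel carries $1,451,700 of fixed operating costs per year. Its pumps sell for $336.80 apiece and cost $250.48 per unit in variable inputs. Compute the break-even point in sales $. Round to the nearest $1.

Contribution margin per unit = $336.80 − $250.48 = $86.32, a CM ratio of $86.32 ÷ $336.80 = 0.2563.
Break-even revenue = fixed costs × price ÷ CM = $1,451,700 × $336.80 ÷ $86.32 = $5,664,186.

$5,664,186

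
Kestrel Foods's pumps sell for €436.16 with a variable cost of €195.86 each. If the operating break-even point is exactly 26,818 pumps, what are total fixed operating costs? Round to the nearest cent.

Each unit contributes €436.16 − €195.86 = €240.30.
Fixed costs = break-even units × CM = 26,818 × €240.30 = €6,444,365.40.

€6,444,365.40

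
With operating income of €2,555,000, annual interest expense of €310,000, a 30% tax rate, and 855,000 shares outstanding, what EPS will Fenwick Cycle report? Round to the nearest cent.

Interest = €310,000.00, so EBT = €2,555,000 − €310,000.00 = €2,245,000.00.
After tax at 30%: net income = €2,245,000.00 × 0.70 = €1,571,500.00.
Per share: €1,571,500.00 / 855,000 shares = €1.84.

€1.84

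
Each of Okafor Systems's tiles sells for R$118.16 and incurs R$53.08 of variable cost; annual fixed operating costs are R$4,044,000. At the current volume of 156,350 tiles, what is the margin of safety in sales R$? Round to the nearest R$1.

R$11,131,983

Contribution margin per unit = R$118.16 − R$53.08 = R$65.08. Break-even units = R$4,044,000 ÷ R$65.08 = 62,138.91; break-even revenue = 62,138.91 × R$118.16 = R$7,342,333.13.
Current sales = 156,350 × R$118.16 = R$18,474,316.00.
Margin of safety = R$18,474,316.00 − R$7,342,333.13 = R$11,131,983.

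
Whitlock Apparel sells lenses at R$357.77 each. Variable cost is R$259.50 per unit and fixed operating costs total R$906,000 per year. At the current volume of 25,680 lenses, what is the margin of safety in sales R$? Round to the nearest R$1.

Unit CM = price − variable cost = R$357.77 − R$259.50 = R$98.27. Break-even units = R$906,000 ÷ R$98.27 = 9,219.50; break-even revenue = 9,219.50 × R$357.77 = R$3,298,459.55.
Current sales = 25,680 × R$357.77 = R$9,187,533.60.
Margin of safety = R$9,187,533.60 − R$3,298,459.55 = R$5,889,074.

R$5,889,074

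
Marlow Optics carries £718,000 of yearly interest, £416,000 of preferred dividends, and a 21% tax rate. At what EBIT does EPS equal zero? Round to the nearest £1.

£1,244,582

Grossing the preferred dividend up to pre-tax terms: £416,000 / (1 − 0.21) = £526,582.28.
Financial break-even EBIT = interest + D_p ÷ (1 − t) = £718,000 + £526,582.28 = £1,244,582.28.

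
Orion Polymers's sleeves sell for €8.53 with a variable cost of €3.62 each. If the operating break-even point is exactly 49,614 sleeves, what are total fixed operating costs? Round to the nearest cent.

€243,604.74

Each unit contributes €8.53 − €3.62 = €4.91.
Since BE = FC / CM, FC = 49,614 × €4.91 = €243,604.74.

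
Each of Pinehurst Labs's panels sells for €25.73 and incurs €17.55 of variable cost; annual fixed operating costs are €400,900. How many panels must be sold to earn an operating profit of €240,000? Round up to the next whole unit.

78,350 panels

Unit CM = price − variable cost = €25.73 − €17.55 = €8.18.
Need Q such that Q × €8.18 − €400,900 = €240,000, i.e. Q = €640,900 / €8.18 = 78,349.63 → 78,350.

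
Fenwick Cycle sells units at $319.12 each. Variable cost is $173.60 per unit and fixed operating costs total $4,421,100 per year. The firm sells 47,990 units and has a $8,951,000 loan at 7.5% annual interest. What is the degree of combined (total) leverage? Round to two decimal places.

Contribution at this volume is 47,990 × $145.52 = $6,983,504.80.
Operating income = contribution − fixed costs = $6,983,504.80 − $4,421,100 = $2,562,404.80. Interest = $671,325.00.
DOL = $6,983,504.80 ÷ $2,562,404.80 = 2.7254; DFL = $2,562,404.80 ÷ $1,891,079.80 = 1.3550.
Combined leverage = 2.7254 × 1.3550 = 3.6929.

3.69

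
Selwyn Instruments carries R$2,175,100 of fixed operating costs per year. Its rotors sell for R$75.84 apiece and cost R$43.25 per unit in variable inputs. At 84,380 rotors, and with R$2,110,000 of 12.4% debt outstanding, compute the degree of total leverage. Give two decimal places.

8.78

Contribution at this volume is 84,380 × R$32.59 = R$2,749,944.20.
EBIT = R$2,749,944.20 − R$2,175,100 = R$574,844.20. Interest = R$261,640.00, so EBIT − I = R$313,204.20.
Degree of total leverage = total CM / (EBIT − interest) = R$2,749,944.20 / R$313,204.20 = 8.7800.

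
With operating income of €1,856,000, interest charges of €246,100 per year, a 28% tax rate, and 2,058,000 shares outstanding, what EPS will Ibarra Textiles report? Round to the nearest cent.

€0.56

Pre-tax income = €1,856,000 − €246,100.00 = €1,609,900.00.
After tax at 28%: net income = €1,609,900.00 × 0.72 = €1,159,128.00.
Per share: €1,159,128.00 / 2,058,000 shares = €0.56.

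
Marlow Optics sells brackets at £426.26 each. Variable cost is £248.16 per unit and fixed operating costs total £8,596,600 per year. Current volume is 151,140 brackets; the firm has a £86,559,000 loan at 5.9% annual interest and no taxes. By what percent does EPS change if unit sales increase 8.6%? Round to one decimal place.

+17.5%

Total contribution margin = 151,140 × £178.10 = £26,918,034.00.
Subtracting fixed costs: EBIT = £26,918,034.00 − £8,596,600 = £18,321,434.00.
After interest of £5,106,981.00, pre-tax earnings = £13,214,453.00.
Degree of combined leverage = contribution ÷ (EBIT − I) = £26,918,034.00 ÷ £13,214,453.00 = 2.0370.
%ΔEPS = DCL × %ΔSales = 2.0370 × +8.6% = +17.5%.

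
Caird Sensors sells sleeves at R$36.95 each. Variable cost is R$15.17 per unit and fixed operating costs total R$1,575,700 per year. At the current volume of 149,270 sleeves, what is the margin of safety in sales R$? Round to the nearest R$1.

Contribution margin per unit = R$36.95 − R$15.17 = R$21.78. Break-even units = R$1,575,700 ÷ R$21.78 = 72,346.19; break-even revenue = 72,346.19 × R$36.95 = R$2,673,191.69.
Actual sales revenue = 149,270 × R$36.95 = R$5,515,526.50.
Margin of safety = R$5,515,526.50 − R$2,673,191.69 = R$2,842,335.

R$2,842,335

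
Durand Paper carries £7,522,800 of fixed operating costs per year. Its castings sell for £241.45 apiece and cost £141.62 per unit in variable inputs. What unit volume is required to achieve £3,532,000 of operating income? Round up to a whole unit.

Each unit contributes £241.45 − £141.62 = £99.83.
Need Q such that Q × £99.83 − £7,522,800 = £3,532,000, i.e. Q = £11,054,800 / £99.83 = 110,736.25 → 110,737.

110,737 castings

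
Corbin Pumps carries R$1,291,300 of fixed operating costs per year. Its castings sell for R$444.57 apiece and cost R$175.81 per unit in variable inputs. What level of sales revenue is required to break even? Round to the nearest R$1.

R$2,136,007

CM per unit = R$444.57 − R$175.81 = R$268.76; CM ratio = R$268.76 / R$444.57 = 0.6045.
Break-even revenue = fixed costs × price ÷ CM = R$1,291,300 × R$444.57 ÷ R$268.76 = R$2,136,007.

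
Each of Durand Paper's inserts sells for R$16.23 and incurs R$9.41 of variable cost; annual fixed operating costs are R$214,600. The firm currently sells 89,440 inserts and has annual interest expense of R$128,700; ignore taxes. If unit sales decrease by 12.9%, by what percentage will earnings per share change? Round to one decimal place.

-29.5%

At 89,440 units, contribution = 89,440 × R$6.82 = R$609,980.80.
Operating income = contribution − fixed costs = R$609,980.80 − R$214,600 = R$395,380.80.
After interest of R$128,700.00, pre-tax earnings = R$266,680.80.
Degree of combined leverage = contribution ÷ (EBIT − I) = R$609,980.80 ÷ R$266,680.80 = 2.2873.
EPS therefore changes by 2.2873 × (-12.9%) = -29.5%.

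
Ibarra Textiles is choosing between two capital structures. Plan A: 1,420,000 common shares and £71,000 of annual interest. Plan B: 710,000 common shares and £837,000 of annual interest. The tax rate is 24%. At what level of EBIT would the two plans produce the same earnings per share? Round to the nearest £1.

£1,603,000

At indifference, (EBIT − 71,000)(1 − t)/1,420,000 = (EBIT − 837,000)(1 − t)/710,000.
Cancelling (1 − t) and cross-multiplying: 710,000·(EBIT − 71,000) = 1,420,000·(EBIT − 837,000).
EBIT × (1,420,000 − 710,000) = 837,000 × 1,420,000 − 71,000 × 710,000 = 1,138,130,000,000, so EBIT = 1,138,130,000,000 ÷ 710,000 = 1,603,000.00.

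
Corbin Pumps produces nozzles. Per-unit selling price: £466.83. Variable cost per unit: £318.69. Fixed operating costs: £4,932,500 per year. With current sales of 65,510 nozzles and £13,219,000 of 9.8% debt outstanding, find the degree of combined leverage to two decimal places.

Contribution at this volume is 65,510 × £148.14 = £9,704,651.40.
Subtracting fixed costs: EBIT = £9,704,651.40 − £4,932,500 = £4,772,151.40. Interest = £1,295,462.00, so EBIT − I = £3,476,689.40.
Degree of total leverage = total CM / (EBIT − interest) = £9,704,651.40 / £3,476,689.40 = 2.7913.

2.79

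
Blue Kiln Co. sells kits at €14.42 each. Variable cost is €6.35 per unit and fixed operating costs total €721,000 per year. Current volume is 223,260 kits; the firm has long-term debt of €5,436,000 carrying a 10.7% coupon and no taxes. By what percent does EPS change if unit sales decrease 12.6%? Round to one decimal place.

Contribution at this volume is 223,260 × €8.07 = €1,801,708.20.
Subtracting fixed costs: EBIT = €1,801,708.20 − €721,000 = €1,080,708.20.
After interest of €581,652.00, pre-tax earnings = €499,056.20.
Degree of combined leverage = contribution ÷ (EBIT − I) = €1,801,708.20 ÷ €499,056.20 = 3.6102.
%ΔEPS = DCL × %ΔSales = 3.6102 × -12.6% = -45.5%.

-45.5%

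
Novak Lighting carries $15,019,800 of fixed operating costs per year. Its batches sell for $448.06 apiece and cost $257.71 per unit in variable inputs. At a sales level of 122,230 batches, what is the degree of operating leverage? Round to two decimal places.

Total contribution margin = 122,230 × $190.35 = $23,266,480.50.
EBIT = $23,266,480.50 − $15,019,800 = $8,246,680.50.
DOL = contribution ÷ EBIT = $23,266,480.50 ÷ $8,246,680.50 = 2.8213.

2.82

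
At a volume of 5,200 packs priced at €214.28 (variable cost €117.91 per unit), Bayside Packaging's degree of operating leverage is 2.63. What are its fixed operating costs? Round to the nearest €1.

Contribution at this volume is 5,200 × €96.37 = €501,124.00.
Since DOL = CM ÷ EBIT, EBIT = €501,124.00 ÷ 2.63 = €190,541.44.
And FC = contribution − EBIT = €501,124.00 − €190,541.44 = €310,583.

€310,583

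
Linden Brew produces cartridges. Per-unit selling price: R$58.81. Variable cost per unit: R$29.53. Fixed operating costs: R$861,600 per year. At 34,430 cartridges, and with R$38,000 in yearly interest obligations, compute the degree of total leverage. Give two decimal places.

Total contribution margin = 34,430 × R$29.28 = R$1,008,110.40.
EBIT = R$1,008,110.40 − R$861,600 = R$146,510.40. Interest = R$38,000.00.
DOL = R$1,008,110.40 ÷ R$146,510.40 = 6.8808; DFL = R$146,510.40 ÷ R$108,510.40 = 1.3502.
Combined leverage = 6.8808 × 1.3502 = 9.2905.

9.29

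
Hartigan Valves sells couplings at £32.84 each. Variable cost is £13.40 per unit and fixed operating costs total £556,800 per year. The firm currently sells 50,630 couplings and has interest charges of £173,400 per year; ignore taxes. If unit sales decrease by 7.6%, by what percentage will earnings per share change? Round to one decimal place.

-29.4%

Contribution at this volume is 50,630 × £19.44 = £984,247.20.
Subtracting fixed costs: EBIT = £984,247.20 − £556,800 = £427,447.20.
Interest = £173,400.00, so EBIT − I = £254,047.20.
Degree of combined leverage = contribution ÷ (EBIT − I) = £984,247.20 ÷ £254,047.20 = 3.8743.
%ΔEPS = DCL × %ΔSales = 3.8743 × -7.6% = -29.4%.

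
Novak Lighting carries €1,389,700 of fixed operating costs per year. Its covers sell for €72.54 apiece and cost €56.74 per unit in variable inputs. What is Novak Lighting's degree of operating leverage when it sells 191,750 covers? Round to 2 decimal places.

1.85

Total contribution margin = 191,750 × €15.80 = €3,029,650.00.
Operating income = contribution − fixed costs = €3,029,650.00 − €1,389,700 = €1,639,950.00.
DOL = contribution ÷ EBIT = €3,029,650.00 ÷ €1,639,950.00 = 1.8474.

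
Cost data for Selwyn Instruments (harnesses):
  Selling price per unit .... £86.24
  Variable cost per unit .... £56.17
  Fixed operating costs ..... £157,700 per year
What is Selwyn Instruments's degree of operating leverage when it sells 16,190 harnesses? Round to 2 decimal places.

Contribution at this volume is 16,190 × £30.07 = £486,833.30.
Operating income = contribution − fixed costs = £486,833.30 − £157,700 = £329,133.30.
Degree of operating leverage = £486,833.30 / £329,133.30 = 1.4791.

1.48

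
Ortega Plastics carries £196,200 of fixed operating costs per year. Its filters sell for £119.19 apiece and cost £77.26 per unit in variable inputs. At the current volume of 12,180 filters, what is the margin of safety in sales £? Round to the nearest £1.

£894,017

Contribution margin per unit = £119.19 − £77.26 = £41.93. Break-even units = £196,200 ÷ £41.93 = 4,679.23; break-even revenue = 4,679.23 × £119.19 = £557,717.10.
Current sales = 12,180 × £119.19 = £1,451,734.20.
Margin of safety = £1,451,734.20 − £557,717.10 = £894,017.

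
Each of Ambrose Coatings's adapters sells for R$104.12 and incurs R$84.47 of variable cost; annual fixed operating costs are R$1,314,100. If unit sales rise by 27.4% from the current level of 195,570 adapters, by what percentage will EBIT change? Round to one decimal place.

Total contribution margin = 195,570 × R$19.65 = R$3,842,950.50.
EBIT = R$3,842,950.50 − R$1,314,100 = R$2,528,850.50.
DOL = contribution ÷ EBIT = R$3,842,950.50 ÷ R$2,528,850.50 = 1.5196.
So EBIT moves 1.5196 × (+27.4%) = +41.6%.

+41.6%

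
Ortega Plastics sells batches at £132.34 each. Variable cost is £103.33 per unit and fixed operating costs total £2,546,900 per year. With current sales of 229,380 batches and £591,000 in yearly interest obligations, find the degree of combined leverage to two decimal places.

Contribution at this volume is 229,380 × £29.01 = £6,654,313.80.
Operating income = contribution − fixed costs = £6,654,313.80 − £2,546,900 = £4,107,413.80. Interest = £591,000.00.
DOL = £6,654,313.80 ÷ £4,107,413.80 = 1.6201; DFL = £4,107,413.80 ÷ £3,516,413.80 = 1.1681.
Combined leverage = 1.6201 × 1.1681 = 1.8924.

1.89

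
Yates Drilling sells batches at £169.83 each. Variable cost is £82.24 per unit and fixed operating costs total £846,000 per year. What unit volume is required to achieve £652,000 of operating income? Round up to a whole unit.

Contribution margin per unit = £169.83 − £82.24 = £87.59.
Need Q such that Q × £87.59 − £846,000 = £652,000, i.e. Q = £1,498,000 / £87.59 = 17,102.41 → 17,103.

17,103 batches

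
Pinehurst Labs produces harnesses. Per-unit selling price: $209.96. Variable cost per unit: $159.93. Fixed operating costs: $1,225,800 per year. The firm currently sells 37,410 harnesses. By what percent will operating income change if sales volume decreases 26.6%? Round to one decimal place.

At 37,410 units, contribution = 37,410 × $50.03 = $1,871,622.30.
Operating income = contribution − fixed costs = $1,871,622.30 − $1,225,800 = $645,822.30.
DOL = contribution ÷ EBIT = $1,871,622.30 ÷ $645,822.30 = 2.8980.
So EBIT moves 2.8980 × (-26.6%) = -77.1%.

-77.1%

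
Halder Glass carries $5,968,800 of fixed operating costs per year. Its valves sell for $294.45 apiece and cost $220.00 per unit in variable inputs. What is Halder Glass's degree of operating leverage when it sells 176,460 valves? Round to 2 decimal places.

1.83

At 176,460 units, contribution = 176,460 × $74.45 = $13,137,447.00.
Operating income = contribution − fixed costs = $13,137,447.00 − $5,968,800 = $7,168,647.00.
Degree of operating leverage = $13,137,447.00 / $7,168,647.00 = 1.8326.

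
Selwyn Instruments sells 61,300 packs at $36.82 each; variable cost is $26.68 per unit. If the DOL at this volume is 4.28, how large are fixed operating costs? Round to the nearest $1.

$476,353

At 61,300 units, contribution = 61,300 × $10.14 = $621,582.00.
DOL = contribution / EBIT, so EBIT = $621,582.00 / 4.28 = $145,229.44.
And FC = contribution − EBIT = $621,582.00 − $145,229.44 = $476,353.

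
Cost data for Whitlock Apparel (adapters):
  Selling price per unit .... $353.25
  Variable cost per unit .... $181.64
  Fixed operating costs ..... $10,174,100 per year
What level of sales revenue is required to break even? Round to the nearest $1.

Contribution margin per unit = $353.25 − $181.64 = $171.61, a CM ratio of $171.61 ÷ $353.25 = 0.4858.
Break-even revenue = fixed costs × price ÷ CM = $10,174,100 × $353.25 ÷ $171.61 = $20,942,840.

$20,942,840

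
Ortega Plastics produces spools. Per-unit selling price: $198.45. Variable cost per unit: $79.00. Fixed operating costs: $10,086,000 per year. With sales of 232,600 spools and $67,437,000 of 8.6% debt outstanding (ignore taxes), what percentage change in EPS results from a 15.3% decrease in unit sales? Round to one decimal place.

Total contribution margin = 232,600 × $119.45 = $27,784,070.00.
EBIT = $27,784,070.00 − $10,086,000 = $17,698,070.00.
Interest = $5,799,582.00, so EBIT − I = $11,898,488.00.
Degree of combined leverage = contribution ÷ (EBIT − I) = $27,784,070.00 ÷ $11,898,488.00 = 2.3351.
%ΔEPS = DCL × %ΔSales = 2.3351 × -15.3% = -35.7%.

-35.7%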